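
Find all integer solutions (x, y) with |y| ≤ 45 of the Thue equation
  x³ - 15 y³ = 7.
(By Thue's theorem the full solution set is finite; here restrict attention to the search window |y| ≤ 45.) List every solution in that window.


The equation is x³ - 15y³ = 7. For fixed y, x³ = 15·y³ + 7, so a solution requires the RHS to be a perfect cube.
Strategy: iterate y from -45 to 45, compute RHS = 15·y³ + 7, and check whether it is a (positive or negative) perfect cube.
Check small values of y:
  y = 0: RHS = 7 is not a perfect cube.
  y = 1: RHS = 22 is not a perfect cube.
  y = -1: RHS = -8 = (-2)³ ⇒ x = -2 works.
  y = 2: RHS = 127 is not a perfect cube.
  y = -2: RHS = -113 is not a perfect cube.
  y = 3: RHS = 412 is not a perfect cube.
  y = -3: RHS = -398 is not a perfect cube.
Continuing the search up to |y| = 45 finds no further solutions beyond those listed.
Collected solutions: (-2, -1).

Solutions (with |y| ≤ 45): (-2, -1).


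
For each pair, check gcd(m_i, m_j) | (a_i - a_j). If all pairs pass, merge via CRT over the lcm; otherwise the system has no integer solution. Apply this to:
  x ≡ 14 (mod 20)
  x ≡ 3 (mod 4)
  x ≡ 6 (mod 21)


Moduli 20, 4, 21 are not pairwise coprime, so CRT works modulo lcm(m_i) when all pairwise compatibility conditions hold.
Pairwise compatibility: gcd(m_i, m_j) must divide a_i - a_j for every pair.
Merge one congruence at a time:
  Start: x ≡ 14 (mod 20).
  Combine with x ≡ 3 (mod 4): gcd(20, 4) = 4, and 3 - 14 = -11 is NOT divisible by 4.
    ⇒ system is inconsistent (no integer solution).

No solution (the system is inconsistent).


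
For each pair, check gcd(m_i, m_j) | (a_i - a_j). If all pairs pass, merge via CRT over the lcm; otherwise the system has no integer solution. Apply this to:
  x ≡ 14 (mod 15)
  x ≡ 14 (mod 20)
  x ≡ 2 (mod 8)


Moduli 15, 20, 8 are not pairwise coprime, so CRT works modulo lcm(m_i) when all pairwise compatibility conditions hold.
Pairwise compatibility: gcd(m_i, m_j) must divide a_i - a_j for every pair.
Merge one congruence at a time:
  Start: x ≡ 14 (mod 15).
  Combine with x ≡ 14 (mod 20): gcd(15, 20) = 5; 14 - 14 = 0, which IS divisible by 5, so compatible.
    Write x = 14 + 15·t and substitute into x ≡ 14 (mod 20): 15·t ≡ 14 − 14 = 0 (mod 20).
    Divide the congruence (and modulus) by g = 5: 3·t ≡ 0 (mod 4).
    The inverse of 3 mod 4 is 3 (since 3·3 = 9 = 2·4 + 1), so t ≡ 3·0 = 0 ≡ 0 (mod 4).
    Then x = 14 + 15·0 = 14, valid modulo lcm(15, 20) = 60: x ≡ 14 (mod 60).
  Combine with x ≡ 2 (mod 8): gcd(60, 8) = 4; 2 - 14 = -12, which IS divisible by 4, so compatible.
    Write x = 14 + 60·t and substitute into x ≡ 2 (mod 8): 60·t ≡ 2 − 14 = -12 (mod 8).
    Divide the congruence (and modulus) by g = 4: 15·t ≡ -3 (mod 2).
    Reduce coefficients mod 2: 1·t ≡ 1 (mod 2).
    So t ≡ 1 (mod 2).
    Then x = 14 + 60·1 = 74, valid modulo lcm(60, 8) = 120: x ≡ 74 (mod 120).
Verify: 74 mod 15 = 14, 74 mod 20 = 14, 74 mod 8 = 2.

x ≡ 74 (mod 120).


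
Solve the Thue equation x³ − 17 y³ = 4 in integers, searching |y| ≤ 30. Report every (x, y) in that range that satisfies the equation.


The equation is x³ - 17y³ = 4. For fixed y, x³ = 17·y³ + 4, so a solution requires the RHS to be a perfect cube.
Strategy: iterate y from -30 to 30, compute RHS = 17·y³ + 4, and check whether it is a (positive or negative) perfect cube.
Check small values of y:
  y = 0: RHS = 4 is not a perfect cube.
  y = 1: RHS = 21 is not a perfect cube.
  y = -1: RHS = -13 is not a perfect cube.
  y = 2: RHS = 140 is not a perfect cube.
  y = -2: RHS = -132 is not a perfect cube.
  y = 3: RHS = 463 is not a perfect cube.
  y = -3: RHS = -455 is not a perfect cube.
Continuing the search up to |y| = 30 finds no solutions either.
No (x, y) in the scanned range satisfies the equation.

No integer solutions with |y| ≤ 30.


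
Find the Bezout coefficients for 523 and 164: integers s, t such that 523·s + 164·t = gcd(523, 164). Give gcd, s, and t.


Euclidean algorithm on (523, 164) — divide until remainder is 0:
  523 = 3 · 164 + 31
  164 = 5 · 31 + 9
  31 = 3 · 9 + 4
  9 = 2 · 4 + 1
  4 = 4 · 1 + 0
gcd(523, 164) = 1.
Track Bezout coefficients alongside the remainders: start with r₀ = 523 = a·1 + b·0 (s = 1, t = 0) and r₁ = 164 = a·0 + b·1 (s = 0, t = 1); each new remainder r_{k+1} = r_{k-1} − q_k·r_k inherits s_{k+1} = s_{k-1} − q_k·s_k, t_{k+1} = t_{k-1} − q_k·t_k, so r_k = a·s_k + b·t_k at every step:
  q = 3: r = 31, s = 1 − 3·0 = 1, t = 0 − 3·1 = -3  (check: 523·1 + 164·(-3) = 31)
  q = 5: r = 9, s = 0 − 5·1 = -5, t = 1 − 5·(-3) = 16  (check: 523·(-5) + 164·16 = 9)
  q = 3: r = 4, s = 1 − 3·(-5) = 16, t = -3 − 3·16 = -51  (check: 523·16 + 164·(-51) = 4)
  q = 2: r = 1, s = -5 − 2·16 = -37, t = 16 − 2·(-51) = 118  (check: 523·(-37) + 164·118 = 1)
The row with r = 1 (the gcd) gives the Bezout coefficients s = -37, t = 118.
Result: 523 · (-37) + 164 · (118) = 1.

gcd(523, 164) = 1; s = -37, t = 118 (check: 523·(-37) + 164·118 = 1).


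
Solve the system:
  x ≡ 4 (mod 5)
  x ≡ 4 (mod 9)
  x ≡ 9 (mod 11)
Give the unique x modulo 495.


Moduli 5, 9, 11 are pairwise coprime; by CRT there is a unique solution modulo M = 5 · 9 · 11 = 495.
Solve pairwise, accumulating the modulus:
  Start with x ≡ 4 (mod 5).
  Combine with x ≡ 4 (mod 9): since gcd(5, 9) = 1, we get a unique residue mod 45.
    Write x = 4 + 5·t and substitute into x ≡ 4 (mod 9): 5·t ≡ 4 − 4 = 0 (mod 9).
    The inverse of 5 mod 9 is 2 (since 5·2 = 10 = 1·9 + 1), so t ≡ 2·0 = 0 ≡ 0 (mod 9).
    Then x = 4 + 5·0 = 4, valid modulo lcm(5, 9) = 45: x ≡ 4 (mod 45).
  Combine with x ≡ 9 (mod 11): since gcd(45, 11) = 1, we get a unique residue mod 495.
    Write x = 4 + 45·t and substitute into x ≡ 9 (mod 11): 45·t ≡ 9 − 4 = 5 (mod 11).
    Reduce coefficients mod 11: 1·t ≡ 5 (mod 11).
    So t ≡ 5 (mod 11).
    Then x = 4 + 45·5 = 229, valid modulo lcm(45, 11) = 495: x ≡ 229 (mod 495).
Verify: 229 mod 5 = 4 ✓, 229 mod 9 = 4 ✓, 229 mod 11 = 9 ✓.

x ≡ 229 (mod 495).


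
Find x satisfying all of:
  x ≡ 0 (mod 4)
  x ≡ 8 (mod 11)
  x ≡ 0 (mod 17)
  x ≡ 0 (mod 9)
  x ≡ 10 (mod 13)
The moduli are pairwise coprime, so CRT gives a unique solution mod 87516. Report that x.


Product of moduli M = 4 · 11 · 17 · 9 · 13 = 87516.
Merge one congruence at a time:
  Start: x ≡ 0 (mod 4).
  Combine with x ≡ 8 (mod 11); new modulus lcm = 44.
    Write x = 0 + 4·t and substitute into x ≡ 8 (mod 11): 4·t ≡ 8 − 0 = 8 (mod 11).
    The inverse of 4 mod 11 is 3 (since 4·3 = 12 = 1·11 + 1), so t ≡ 3·8 = 24 ≡ 2 (mod 11).
    Then x = 0 + 4·2 = 8, valid modulo lcm(4, 11) = 44: x ≡ 8 (mod 44).
  Combine with x ≡ 0 (mod 17); new modulus lcm = 748.
    Write x = 8 + 44·t and substitute into x ≡ 0 (mod 17): 44·t ≡ 0 − 8 = -8 (mod 17).
    Reduce coefficients mod 17: 10·t ≡ 9 (mod 17).
    The inverse of 10 mod 17 is 12 (since 10·12 = 120 = 7·17 + 1), so t ≡ 12·9 = 108 ≡ 6 (mod 17).
    Then x = 8 + 44·6 = 272, valid modulo lcm(44, 17) = 748: x ≡ 272 (mod 748).
  Combine with x ≡ 0 (mod 9); new modulus lcm = 6732.
    Write x = 272 + 748·t and substitute into x ≡ 0 (mod 9): 748·t ≡ 0 − 272 = -272 (mod 9).
    Reduce coefficients mod 9: 1·t ≡ 7 (mod 9).
    So t ≡ 7 (mod 9).
    Then x = 272 + 748·7 = 5508, valid modulo lcm(748, 9) = 6732: x ≡ 5508 (mod 6732).
  Combine with x ≡ 10 (mod 13); new modulus lcm = 87516.
    Write x = 5508 + 6732·t and substitute into x ≡ 10 (mod 13): 6732·t ≡ 10 − 5508 = -5498 (mod 13).
    Reduce coefficients mod 13: 11·t ≡ 1 (mod 13).
    The inverse of 11 mod 13 is 6 (since 11·6 = 66 = 5·13 + 1), so t ≡ 6·1 = 6 ≡ 6 (mod 13).
    Then x = 5508 + 6732·6 = 45900, valid modulo lcm(6732, 13) = 87516: x ≡ 45900 (mod 87516).
Verify against each original: 45900 mod 4 = 0, 45900 mod 11 = 8, 45900 mod 17 = 0, 45900 mod 9 = 0, 45900 mod 13 = 10.

x ≡ 45900 (mod 87516).


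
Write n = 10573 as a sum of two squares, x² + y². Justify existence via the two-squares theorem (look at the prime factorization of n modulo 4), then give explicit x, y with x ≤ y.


Step 1: Factor n = 10573 = 97 · 109.
Step 2: Check the mod-4 condition on each prime factor: 97 ≡ 1 (mod 4), exponent 1; 109 ≡ 1 (mod 4), exponent 1.
All primes ≡ 3 (mod 4) appear to even exponent (or don't appear), so by the two-squares theorem n IS expressible as a sum of two squares.
Step 3: Build a representation. Here n = 97 · 109 is a product of primes ≡ 1 (mod 4). Each prime p ≡ 1 (mod 4) is itself a sum of two squares; find a² by testing p − a² for a perfect square:
  97: 97 − 1² = 96, 97 − 2² = 93, 97 − 3² = 88, 97 − 4² = 81 = 9² ⇒ 97 = 4² + 9².
  109: 109 − 1² = 108, 109 − 2² = 105, 109 − 3² = 100 = 10² ⇒ 109 = 3² + 10².
  Combine using the Brahmagupta–Fibonacci identity (a² + b²)(c² + d²) = (ac − bd)² + (ad + bc)² = (ac + bd)² + (ad − bc)²:
  97 · 109 = 10573: from (4² + 9²)(3² + 10²), take (4·3 − 9·10, 4·10 + 9·3) = (12 − 90, 40 + 27) = (-78, 67); dropping signs (only squares matter) gives (78, 67); check 78² + 67² = 6084 + 4489 = 10573 ✓.
Step 4: Order so x ≤ y and verify: 67² + 78² = 4489 + 6084 = 10573 = n. ✓

n = 10573 = 67² + 78² (one valid representation with x ≤ y).


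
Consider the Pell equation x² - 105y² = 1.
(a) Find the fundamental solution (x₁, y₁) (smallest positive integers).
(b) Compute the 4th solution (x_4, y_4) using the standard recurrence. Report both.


Step 1: Find the fundamental solution (x₁, y₁) of x² - 105y² = 1.
  Expand √105 as a continued fraction. a₀ = ⌊√105⌋ = 10; iterate m_{k+1} = d_k·a_k − m_k, d_{k+1} = (105 − m_{k+1}²)/d_k, a_{k+1} = ⌊(a₀ + m_{k+1})/d_{k+1}⌋ (starting m₀ = 0, d₀ = 1), with convergents p_k = a_k·p_{k-1} + p_{k-2}, q_k = a_k·q_{k-1} + q_{k-2} (p₋₁ = 1, q₋₁ = 0):
  k = 0: a₀ = 10; p₀/q₀ = 10/1; p₀² − 105·q₀² = 100 − 105 = -5.
  k = 1: m = 10, d = 5, a = ⌊(10 + 10)/5⌋ = 4; p/q = (4·10 + 1)/(4·1 + 0) = 41/4; p² − 105·q² = 1681 − 1680 = 1.
  The first convergent with p² − 105·q² = 1 gives the fundamental solution (x₁, y₁) = (41, 4).
Step 2: Apply the recurrence (x_{n+1}, y_{n+1}) = (x₁x_n + 105y₁y_n, x₁y_n + y₁x_n) repeatedly.
  From (x_1, y_1) = (41, 4): x_2 = 41·41 + 105·4·4 = 3361; y_2 = 41·4 + 4·41 = 328.
  From (x_2, y_2) = (3361, 328): x_3 = 41·3361 + 105·4·328 = 275561; y_3 = 41·328 + 4·3361 = 26892.
  From (x_3, y_3) = (275561, 26892): x_4 = 41·275561 + 105·4·26892 = 22592641; y_4 = 41·26892 + 4·275561 = 2204816.
Step 3: Verify x_4² - 105·y_4² = 510427427354881 - 510427427354880 = 1 (should be 1). ✓

(x_1, y_1) = (41, 4); (x_4, y_4) = (22592641, 2204816).


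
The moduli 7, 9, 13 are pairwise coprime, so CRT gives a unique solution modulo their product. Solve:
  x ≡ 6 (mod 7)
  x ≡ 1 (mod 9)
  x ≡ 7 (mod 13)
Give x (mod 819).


Moduli 7, 9, 13 are pairwise coprime; by CRT there is a unique solution modulo M = 7 · 9 · 13 = 819.
Solve pairwise, accumulating the modulus:
  Start with x ≡ 6 (mod 7).
  Combine with x ≡ 1 (mod 9): since gcd(7, 9) = 1, we get a unique residue mod 63.
    Write x = 6 + 7·t and substitute into x ≡ 1 (mod 9): 7·t ≡ 1 − 6 = -5 (mod 9).
    Reduce coefficients mod 9: 7·t ≡ 4 (mod 9).
    The inverse of 7 mod 9 is 4 (since 7·4 = 28 = 3·9 + 1), so t ≡ 4·4 = 16 ≡ 7 (mod 9).
    Then x = 6 + 7·7 = 55, valid modulo lcm(7, 9) = 63: x ≡ 55 (mod 63).
  Combine with x ≡ 7 (mod 13): since gcd(63, 13) = 1, we get a unique residue mod 819.
    Write x = 55 + 63·t and substitute into x ≡ 7 (mod 13): 63·t ≡ 7 − 55 = -48 (mod 13).
    Reduce coefficients mod 13: 11·t ≡ 4 (mod 13).
    The inverse of 11 mod 13 is 6 (since 11·6 = 66 = 5·13 + 1), so t ≡ 6·4 = 24 ≡ 11 (mod 13).
    Then x = 55 + 63·11 = 748, valid modulo lcm(63, 13) = 819: x ≡ 748 (mod 819).
Verify: 748 mod 7 = 6 ✓, 748 mod 9 = 1 ✓, 748 mod 13 = 7 ✓.

x ≡ 748 (mod 819).


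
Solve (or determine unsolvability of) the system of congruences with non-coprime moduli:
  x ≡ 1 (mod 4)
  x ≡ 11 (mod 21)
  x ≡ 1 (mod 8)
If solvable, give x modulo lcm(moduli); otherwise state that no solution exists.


Moduli 4, 21, 8 are not pairwise coprime, so CRT works modulo lcm(m_i) when all pairwise compatibility conditions hold.
Pairwise compatibility: gcd(m_i, m_j) must divide a_i - a_j for every pair.
Merge one congruence at a time:
  Start: x ≡ 1 (mod 4).
  Combine with x ≡ 11 (mod 21): gcd(4, 21) = 1; 11 - 1 = 10, which IS divisible by 1, so compatible.
    Write x = 1 + 4·t and substitute into x ≡ 11 (mod 21): 4·t ≡ 11 − 1 = 10 (mod 21).
    The inverse of 4 mod 21 is 16 (since 4·16 = 64 = 3·21 + 1), so t ≡ 16·10 = 160 ≡ 13 (mod 21).
    Then x = 1 + 4·13 = 53, valid modulo lcm(4, 21) = 84: x ≡ 53 (mod 84).
  Combine with x ≡ 1 (mod 8): gcd(84, 8) = 4; 1 - 53 = -52, which IS divisible by 4, so compatible.
    Write x = 53 + 84·t and substitute into x ≡ 1 (mod 8): 84·t ≡ 1 − 53 = -52 (mod 8).
    Divide the congruence (and modulus) by g = 4: 21·t ≡ -13 (mod 2).
    Reduce coefficients mod 2: 1·t ≡ 1 (mod 2).
    So t ≡ 1 (mod 2).
    Then x = 53 + 84·1 = 137, valid modulo lcm(84, 8) = 168: x ≡ 137 (mod 168).
Verify: 137 mod 4 = 1, 137 mod 21 = 11, 137 mod 8 = 1.

x ≡ 137 (mod 168).


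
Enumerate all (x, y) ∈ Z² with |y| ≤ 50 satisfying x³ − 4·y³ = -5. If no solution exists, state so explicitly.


The equation is x³ - 4y³ = -5. For fixed y, x³ = 4·y³ − 5, so a solution requires the RHS to be a perfect cube.
Strategy: iterate y from -50 to 50, compute RHS = 4·y³ − 5, and check whether it is a (positive or negative) perfect cube.
Check small values of y:
  y = 0: RHS = -5 is not a perfect cube.
  y = 1: RHS = -1 = (-1)³ ⇒ x = -1 works.
  y = -1: RHS = -9 is not a perfect cube.
  y = 2: RHS = 27 = (3)³ ⇒ x = 3 works.
  y = -2: RHS = -37 is not a perfect cube.
  y = 3: RHS = 103 is not a perfect cube.
  y = -3: RHS = -113 is not a perfect cube.
Continuing the search up to |y| = 50 finds no further solutions beyond those listed.
Collected solutions: (-1, 1), (3, 2).

Solutions (with |y| ≤ 50): (-1, 1), (3, 2).


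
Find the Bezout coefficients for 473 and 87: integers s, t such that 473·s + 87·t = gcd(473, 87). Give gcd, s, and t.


Euclidean algorithm on (473, 87) — divide until remainder is 0:
  473 = 5 · 87 + 38
  87 = 2 · 38 + 11
  38 = 3 · 11 + 5
  11 = 2 · 5 + 1
  5 = 5 · 1 + 0
gcd(473, 87) = 1.
Track Bezout coefficients alongside the remainders: start with r₀ = 473 = a·1 + b·0 (s = 1, t = 0) and r₁ = 87 = a·0 + b·1 (s = 0, t = 1); each new remainder r_{k+1} = r_{k-1} − q_k·r_k inherits s_{k+1} = s_{k-1} − q_k·s_k, t_{k+1} = t_{k-1} − q_k·t_k, so r_k = a·s_k + b·t_k at every step:
  q = 5: r = 38, s = 1 − 5·0 = 1, t = 0 − 5·1 = -5  (check: 473·1 + 87·(-5) = 38)
  q = 2: r = 11, s = 0 − 2·1 = -2, t = 1 − 2·(-5) = 11  (check: 473·(-2) + 87·11 = 11)
  q = 3: r = 5, s = 1 − 3·(-2) = 7, t = -5 − 3·11 = -38  (check: 473·7 + 87·(-38) = 5)
  q = 2: r = 1, s = -2 − 2·7 = -16, t = 11 − 2·(-38) = 87  (check: 473·(-16) + 87·87 = 1)
The row with r = 1 (the gcd) gives the Bezout coefficients s = -16, t = 87.
Result: 473 · (-16) + 87 · (87) = 1.

gcd(473, 87) = 1; s = -16, t = 87 (check: 473·(-16) + 87·87 = 1).


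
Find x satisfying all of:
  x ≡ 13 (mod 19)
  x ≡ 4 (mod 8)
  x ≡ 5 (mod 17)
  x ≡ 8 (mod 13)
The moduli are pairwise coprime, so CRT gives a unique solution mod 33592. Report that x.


Product of moduli M = 19 · 8 · 17 · 13 = 33592.
Merge one congruence at a time:
  Start: x ≡ 13 (mod 19).
  Combine with x ≡ 4 (mod 8); new modulus lcm = 152.
    Write x = 13 + 19·t and substitute into x ≡ 4 (mod 8): 19·t ≡ 4 − 13 = -9 (mod 8).
    Reduce coefficients mod 8: 3·t ≡ 7 (mod 8).
    The inverse of 3 mod 8 is 3 (since 3·3 = 9 = 1·8 + 1), so t ≡ 3·7 = 21 ≡ 5 (mod 8).
    Then x = 13 + 19·5 = 108, valid modulo lcm(19, 8) = 152: x ≡ 108 (mod 152).
  Combine with x ≡ 5 (mod 17); new modulus lcm = 2584.
    Write x = 108 + 152·t and substitute into x ≡ 5 (mod 17): 152·t ≡ 5 − 108 = -103 (mod 17).
    Reduce coefficients mod 17: 16·t ≡ 16 (mod 17).
    The inverse of 16 mod 17 is 16 (since 16·16 = 256 = 15·17 + 1), so t ≡ 16·16 = 256 ≡ 1 (mod 17).
    Then x = 108 + 152·1 = 260, valid modulo lcm(152, 17) = 2584: x ≡ 260 (mod 2584).
  Combine with x ≡ 8 (mod 13); new modulus lcm = 33592.
    Write x = 260 + 2584·t and substitute into x ≡ 8 (mod 13): 2584·t ≡ 8 − 260 = -252 (mod 13).
    Reduce coefficients mod 13: 10·t ≡ 8 (mod 13).
    The inverse of 10 mod 13 is 4 (since 10·4 = 40 = 3·13 + 1), so t ≡ 4·8 = 32 ≡ 6 (mod 13).
    Then x = 260 + 2584·6 = 15764, valid modulo lcm(2584, 13) = 33592: x ≡ 15764 (mod 33592).
Verify against each original: 15764 mod 19 = 13, 15764 mod 8 = 4, 15764 mod 17 = 5, 15764 mod 13 = 8.

x ≡ 15764 (mod 33592).


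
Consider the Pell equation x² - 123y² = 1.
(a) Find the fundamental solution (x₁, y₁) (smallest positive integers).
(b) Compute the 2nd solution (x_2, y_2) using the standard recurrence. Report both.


Step 1: Find the fundamental solution (x₁, y₁) of x² - 123y² = 1.
  Expand √123 as a continued fraction. a₀ = ⌊√123⌋ = 11; iterate m_{k+1} = d_k·a_k − m_k, d_{k+1} = (123 − m_{k+1}²)/d_k, a_{k+1} = ⌊(a₀ + m_{k+1})/d_{k+1}⌋ (starting m₀ = 0, d₀ = 1), with convergents p_k = a_k·p_{k-1} + p_{k-2}, q_k = a_k·q_{k-1} + q_{k-2} (p₋₁ = 1, q₋₁ = 0):
  k = 0: a₀ = 11; p₀/q₀ = 11/1; p₀² − 123·q₀² = 121 − 123 = -2.
  k = 1: m = 11, d = 2, a = ⌊(11 + 11)/2⌋ = 11; p/q = (11·11 + 1)/(11·1 + 0) = 122/11; p² − 123·q² = 14884 − 14883 = 1.
  The first convergent with p² − 123·q² = 1 gives the fundamental solution (x₁, y₁) = (122, 11).
Step 2: Apply the recurrence (x_{n+1}, y_{n+1}) = (x₁x_n + 123y₁y_n, x₁y_n + y₁x_n) repeatedly.
  From (x_1, y_1) = (122, 11): x_2 = 122·122 + 123·11·11 = 29767; y_2 = 122·11 + 11·122 = 2684.
Step 3: Verify x_2² - 123·y_2² = 886074289 - 886074288 = 1 (should be 1). ✓

(x_1, y_1) = (122, 11); (x_2, y_2) = (29767, 2684).


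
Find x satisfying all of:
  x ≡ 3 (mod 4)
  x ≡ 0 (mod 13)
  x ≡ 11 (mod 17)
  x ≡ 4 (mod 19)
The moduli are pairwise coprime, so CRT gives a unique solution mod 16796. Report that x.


Product of moduli M = 4 · 13 · 17 · 19 = 16796.
Merge one congruence at a time:
  Start: x ≡ 3 (mod 4).
  Combine with x ≡ 0 (mod 13); new modulus lcm = 52.
    Write x = 3 + 4·t and substitute into x ≡ 0 (mod 13): 4·t ≡ 0 − 3 = -3 (mod 13).
    Reduce coefficients mod 13: 4·t ≡ 10 (mod 13).
    The inverse of 4 mod 13 is 10 (since 4·10 = 40 = 3·13 + 1), so t ≡ 10·10 = 100 ≡ 9 (mod 13).
    Then x = 3 + 4·9 = 39, valid modulo lcm(4, 13) = 52: x ≡ 39 (mod 52).
  Combine with x ≡ 11 (mod 17); new modulus lcm = 884.
    Write x = 39 + 52·t and substitute into x ≡ 11 (mod 17): 52·t ≡ 11 − 39 = -28 (mod 17).
    Reduce coefficients mod 17: 1·t ≡ 6 (mod 17).
    So t ≡ 6 (mod 17).
    Then x = 39 + 52·6 = 351, valid modulo lcm(52, 17) = 884: x ≡ 351 (mod 884).
  Combine with x ≡ 4 (mod 19); new modulus lcm = 16796.
    Write x = 351 + 884·t and substitute into x ≡ 4 (mod 19): 884·t ≡ 4 − 351 = -347 (mod 19).
    Reduce coefficients mod 19: 10·t ≡ 14 (mod 19).
    The inverse of 10 mod 19 is 2 (since 10·2 = 20 = 1·19 + 1), so t ≡ 2·14 = 28 ≡ 9 (mod 19).
    Then x = 351 + 884·9 = 8307, valid modulo lcm(884, 19) = 16796: x ≡ 8307 (mod 16796).
Verify against each original: 8307 mod 4 = 3, 8307 mod 13 = 0, 8307 mod 17 = 11, 8307 mod 19 = 4.

x ≡ 8307 (mod 16796).


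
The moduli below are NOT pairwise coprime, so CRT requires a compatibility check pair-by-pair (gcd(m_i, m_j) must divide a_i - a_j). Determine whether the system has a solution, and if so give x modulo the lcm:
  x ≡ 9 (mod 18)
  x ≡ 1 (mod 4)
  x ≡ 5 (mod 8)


Moduli 18, 4, 8 are not pairwise coprime, so CRT works modulo lcm(m_i) when all pairwise compatibility conditions hold.
Pairwise compatibility: gcd(m_i, m_j) must divide a_i - a_j for every pair.
Merge one congruence at a time:
  Start: x ≡ 9 (mod 18).
  Combine with x ≡ 1 (mod 4): gcd(18, 4) = 2; 1 - 9 = -8, which IS divisible by 2, so compatible.
    Write x = 9 + 18·t and substitute into x ≡ 1 (mod 4): 18·t ≡ 1 − 9 = -8 (mod 4).
    Divide the congruence (and modulus) by g = 2: 9·t ≡ -4 (mod 2).
    Reduce coefficients mod 2: 1·t ≡ 0 (mod 2).
    So t ≡ 0 (mod 2).
    Then x = 9 + 18·0 = 9, valid modulo lcm(18, 4) = 36: x ≡ 9 (mod 36).
  Combine with x ≡ 5 (mod 8): gcd(36, 8) = 4; 5 - 9 = -4, which IS divisible by 4, so compatible.
    Write x = 9 + 36·t and substitute into x ≡ 5 (mod 8): 36·t ≡ 5 − 9 = -4 (mod 8).
    Divide the congruence (and modulus) by g = 4: 9·t ≡ -1 (mod 2).
    Reduce coefficients mod 2: 1·t ≡ 1 (mod 2).
    So t ≡ 1 (mod 2).
    Then x = 9 + 36·1 = 45, valid modulo lcm(36, 8) = 72: x ≡ 45 (mod 72).
Verify: 45 mod 18 = 9, 45 mod 4 = 1, 45 mod 8 = 5.

x ≡ 45 (mod 72).


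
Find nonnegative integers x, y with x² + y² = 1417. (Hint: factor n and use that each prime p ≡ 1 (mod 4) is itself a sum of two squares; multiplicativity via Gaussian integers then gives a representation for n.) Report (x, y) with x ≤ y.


Step 1: Factor n = 1417 = 13 · 109.
Step 2: Check the mod-4 condition on each prime factor: 13 ≡ 1 (mod 4), exponent 1; 109 ≡ 1 (mod 4), exponent 1.
All primes ≡ 3 (mod 4) appear to even exponent (or don't appear), so by the two-squares theorem n IS expressible as a sum of two squares.
Step 3: Build a representation. Here n = 13 · 109 is a product of primes ≡ 1 (mod 4). Each prime p ≡ 1 (mod 4) is itself a sum of two squares; find a² by testing p − a² for a perfect square:
  13: 13 − 1² = 12, 13 − 2² = 9 = 3² ⇒ 13 = 2² + 3².
  109: 109 − 1² = 108, 109 − 2² = 105, 109 − 3² = 100 = 10² ⇒ 109 = 3² + 10².
  Combine using the Brahmagupta–Fibonacci identity (a² + b²)(c² + d²) = (ac − bd)² + (ad + bc)² = (ac + bd)² + (ad − bc)²:
  13 · 109 = 1417: from (2² + 3²)(3² + 10²), take (2·3 − 3·10, 2·10 + 3·3) = (6 − 30, 20 + 9) = (-24, 29); dropping signs (only squares matter) gives (24, 29); check 24² + 29² = 576 + 841 = 1417 ✓.
Step 4: Order so x ≤ y and verify: 24² + 29² = 576 + 841 = 1417 = n. ✓

n = 1417 = 24² + 29² (one valid representation with x ≤ y).


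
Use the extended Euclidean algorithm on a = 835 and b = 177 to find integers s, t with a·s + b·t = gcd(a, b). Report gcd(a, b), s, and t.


Euclidean algorithm on (835, 177) — divide until remainder is 0:
  835 = 4 · 177 + 127
  177 = 1 · 127 + 50
  127 = 2 · 50 + 27
  50 = 1 · 27 + 23
  27 = 1 · 23 + 4
  23 = 5 · 4 + 3
  4 = 1 · 3 + 1
  3 = 3 · 1 + 0
gcd(835, 177) = 1.
Track Bezout coefficients alongside the remainders: start with r₀ = 835 = a·1 + b·0 (s = 1, t = 0) and r₁ = 177 = a·0 + b·1 (s = 0, t = 1); each new remainder r_{k+1} = r_{k-1} − q_k·r_k inherits s_{k+1} = s_{k-1} − q_k·s_k, t_{k+1} = t_{k-1} − q_k·t_k, so r_k = a·s_k + b·t_k at every step:
  q = 4: r = 127, s = 1 − 4·0 = 1, t = 0 − 4·1 = -4  (check: 835·1 + 177·(-4) = 127)
  q = 1: r = 50, s = 0 − 1·1 = -1, t = 1 − 1·(-4) = 5  (check: 835·(-1) + 177·5 = 50)
  q = 2: r = 27, s = 1 − 2·(-1) = 3, t = -4 − 2·5 = -14  (check: 835·3 + 177·(-14) = 27)
  q = 1: r = 23, s = -1 − 1·3 = -4, t = 5 − 1·(-14) = 19  (check: 835·(-4) + 177·19 = 23)
  q = 1: r = 4, s = 3 − 1·(-4) = 7, t = -14 − 1·19 = -33  (check: 835·7 + 177·(-33) = 4)
  q = 5: r = 3, s = -4 − 5·7 = -39, t = 19 − 5·(-33) = 184  (check: 835·(-39) + 177·184 = 3)
  q = 1: r = 1, s = 7 − 1·(-39) = 46, t = -33 − 1·184 = -217  (check: 835·46 + 177·(-217) = 1)
The row with r = 1 (the gcd) gives the Bezout coefficients s = 46, t = -217.
Result: 835 · (46) + 177 · (-217) = 1.

gcd(835, 177) = 1; s = 46, t = -217 (check: 835·46 + 177·(-217) = 1).


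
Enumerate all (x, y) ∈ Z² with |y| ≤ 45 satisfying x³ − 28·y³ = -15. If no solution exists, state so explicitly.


The equation is x³ - 28y³ = -15. For fixed y, x³ = 28·y³ − 15, so a solution requires the RHS to be a perfect cube.
Strategy: iterate y from -45 to 45, compute RHS = 28·y³ − 15, and check whether it is a (positive or negative) perfect cube.
Check small values of y:
  y = 0: RHS = -15 is not a perfect cube.
  y = 1: RHS = 13 is not a perfect cube.
  y = -1: RHS = -43 is not a perfect cube.
  y = 2: RHS = 209 is not a perfect cube.
  y = -2: RHS = -239 is not a perfect cube.
  y = 3: RHS = 741 is not a perfect cube.
  y = -3: RHS = -771 is not a perfect cube.
Continuing the search up to |y| = 45 finds no solutions either.
No (x, y) in the scanned range satisfies the equation.

No integer solutions with |y| ≤ 45.


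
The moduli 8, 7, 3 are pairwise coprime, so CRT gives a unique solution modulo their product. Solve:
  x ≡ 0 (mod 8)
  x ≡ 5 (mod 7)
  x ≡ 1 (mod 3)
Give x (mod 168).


Moduli 8, 7, 3 are pairwise coprime; by CRT there is a unique solution modulo M = 8 · 7 · 3 = 168.
Solve pairwise, accumulating the modulus:
  Start with x ≡ 0 (mod 8).
  Combine with x ≡ 5 (mod 7): since gcd(8, 7) = 1, we get a unique residue mod 56.
    Write x = 0 + 8·t and substitute into x ≡ 5 (mod 7): 8·t ≡ 5 − 0 = 5 (mod 7).
    Reduce coefficients mod 7: 1·t ≡ 5 (mod 7).
    So t ≡ 5 (mod 7).
    Then x = 0 + 8·5 = 40, valid modulo lcm(8, 7) = 56: x ≡ 40 (mod 56).
  Combine with x ≡ 1 (mod 3): since gcd(56, 3) = 1, we get a unique residue mod 168.
    Write x = 40 + 56·t and substitute into x ≡ 1 (mod 3): 56·t ≡ 1 − 40 = -39 (mod 3).
    Reduce coefficients mod 3: 2·t ≡ 0 (mod 3).
    The inverse of 2 mod 3 is 2 (since 2·2 = 4 = 1·3 + 1), so t ≡ 2·0 = 0 ≡ 0 (mod 3).
    Then x = 40 + 56·0 = 40, valid modulo lcm(56, 3) = 168: x ≡ 40 (mod 168).
Verify: 40 mod 8 = 0 ✓, 40 mod 7 = 5 ✓, 40 mod 3 = 1 ✓.

x ≡ 40 (mod 168).


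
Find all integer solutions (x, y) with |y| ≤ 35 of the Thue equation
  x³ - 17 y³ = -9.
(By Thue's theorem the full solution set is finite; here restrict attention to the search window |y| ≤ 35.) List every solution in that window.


The equation is x³ - 17y³ = -9. For fixed y, x³ = 17·y³ − 9, so a solution requires the RHS to be a perfect cube.
Strategy: iterate y from -35 to 35, compute RHS = 17·y³ − 9, and check whether it is a (positive or negative) perfect cube.
Check small values of y:
  y = 0: RHS = -9 is not a perfect cube.
  y = 1: RHS = 8 = (2)³ ⇒ x = 2 works.
  y = -1: RHS = -26 is not a perfect cube.
  y = 2: RHS = 127 is not a perfect cube.
  y = -2: RHS = -145 is not a perfect cube.
  y = 3: RHS = 450 is not a perfect cube.
  y = -3: RHS = -468 is not a perfect cube.
Continuing the search up to |y| = 35 finds no further solutions beyond those listed.
Collected solutions: (2, 1).

Solutions (with |y| ≤ 35): (2, 1).


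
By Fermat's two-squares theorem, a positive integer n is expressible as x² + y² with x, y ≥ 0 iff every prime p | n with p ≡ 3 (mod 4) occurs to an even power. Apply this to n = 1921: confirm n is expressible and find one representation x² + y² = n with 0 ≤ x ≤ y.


Step 1: Factor n = 1921 = 17 · 113.
Step 2: Check the mod-4 condition on each prime factor: 17 ≡ 1 (mod 4), exponent 1; 113 ≡ 1 (mod 4), exponent 1.
All primes ≡ 3 (mod 4) appear to even exponent (or don't appear), so by the two-squares theorem n IS expressible as a sum of two squares.
Step 3: Build a representation. Here n = 17 · 113 is a product of primes ≡ 1 (mod 4). Each prime p ≡ 1 (mod 4) is itself a sum of two squares; find a² by testing p − a² for a perfect square:
  17: 17 − 1² = 16 = 4² ⇒ 17 = 1² + 4².
  113: 113 − 1² = 112, 113 − 2² = 109, 113 − 3² = 104, 113 − 4² = 97, 113 − 5² = 88, 113 − 6² = 77, 113 − 7² = 64 = 8² ⇒ 113 = 7² + 8².
  Combine using the Brahmagupta–Fibonacci identity (a² + b²)(c² + d²) = (ac − bd)² + (ad + bc)² = (ac + bd)² + (ad − bc)²:
  17 · 113 = 1921: from (1² + 4²)(7² + 8²), take (1·7 − 4·8, 1·8 + 4·7) = (7 − 32, 8 + 28) = (-25, 36); dropping signs (only squares matter) gives (25, 36); check 25² + 36² = 625 + 1296 = 1921 ✓.
Step 4: Order so x ≤ y and verify: 25² + 36² = 625 + 1296 = 1921 = n. ✓

n = 1921 = 25² + 36² (one valid representation with x ≤ y).


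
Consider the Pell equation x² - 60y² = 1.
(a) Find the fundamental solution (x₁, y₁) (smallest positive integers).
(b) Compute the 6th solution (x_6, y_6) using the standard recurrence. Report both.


Step 1: Find the fundamental solution (x₁, y₁) of x² - 60y² = 1.
  Expand √60 as a continued fraction. a₀ = ⌊√60⌋ = 7; iterate m_{k+1} = d_k·a_k − m_k, d_{k+1} = (60 − m_{k+1}²)/d_k, a_{k+1} = ⌊(a₀ + m_{k+1})/d_{k+1}⌋ (starting m₀ = 0, d₀ = 1), with convergents p_k = a_k·p_{k-1} + p_{k-2}, q_k = a_k·q_{k-1} + q_{k-2} (p₋₁ = 1, q₋₁ = 0):
  k = 0: a₀ = 7; p₀/q₀ = 7/1; p₀² − 60·q₀² = 49 − 60 = -11.
  k = 1: m = 7, d = 11, a = ⌊(7 + 7)/11⌋ = 1; p/q = (1·7 + 1)/(1·1 + 0) = 8/1; p² − 60·q² = 64 − 60 = 4.
  k = 2: m = 4, d = 4, a = ⌊(7 + 4)/4⌋ = 2; p/q = (2·8 + 7)/(2·1 + 1) = 23/3; p² − 60·q² = 529 − 540 = -11.
  k = 3: m = 4, d = 11, a = ⌊(7 + 4)/11⌋ = 1; p/q = (1·23 + 8)/(1·3 + 1) = 31/4; p² − 60·q² = 961 − 960 = 1.
  The first convergent with p² − 60·q² = 1 gives the fundamental solution (x₁, y₁) = (31, 4).
Step 2: Apply the recurrence (x_{n+1}, y_{n+1}) = (x₁x_n + 60y₁y_n, x₁y_n + y₁x_n) repeatedly.
  From (x_1, y_1) = (31, 4): x_2 = 31·31 + 60·4·4 = 1921; y_2 = 31·4 + 4·31 = 248.
  From (x_2, y_2) = (1921, 248): x_3 = 31·1921 + 60·4·248 = 119071; y_3 = 31·248 + 4·1921 = 15372.
  From (x_3, y_3) = (119071, 15372): x_4 = 31·119071 + 60·4·15372 = 7380481; y_4 = 31·15372 + 4·119071 = 952816.
  From (x_4, y_4) = (7380481, 952816): x_5 = 31·7380481 + 60·4·952816 = 457470751; y_5 = 31·952816 + 4·7380481 = 59059220.
  From (x_5, y_5) = (457470751, 59059220): x_6 = 31·457470751 + 60·4·59059220 = 28355806081; y_6 = 31·59059220 + 4·457470751 = 3660718824.
Step 3: Verify x_6² - 60·y_6² = 804051738503276578561 - 804051738503276578560 = 1 (should be 1). ✓

(x_1, y_1) = (31, 4); (x_6, y_6) = (28355806081, 3660718824).


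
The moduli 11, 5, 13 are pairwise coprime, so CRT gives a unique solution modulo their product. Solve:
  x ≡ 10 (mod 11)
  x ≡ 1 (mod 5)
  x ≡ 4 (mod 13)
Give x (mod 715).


Moduli 11, 5, 13 are pairwise coprime; by CRT there is a unique solution modulo M = 11 · 5 · 13 = 715.
Solve pairwise, accumulating the modulus:
  Start with x ≡ 10 (mod 11).
  Combine with x ≡ 1 (mod 5): since gcd(11, 5) = 1, we get a unique residue mod 55.
    Write x = 10 + 11·t and substitute into x ≡ 1 (mod 5): 11·t ≡ 1 − 10 = -9 (mod 5).
    Reduce coefficients mod 5: 1·t ≡ 1 (mod 5).
    So t ≡ 1 (mod 5).
    Then x = 10 + 11·1 = 21, valid modulo lcm(11, 5) = 55: x ≡ 21 (mod 55).
  Combine with x ≡ 4 (mod 13): since gcd(55, 13) = 1, we get a unique residue mod 715.
    Write x = 21 + 55·t and substitute into x ≡ 4 (mod 13): 55·t ≡ 4 − 21 = -17 (mod 13).
    Reduce coefficients mod 13: 3·t ≡ 9 (mod 13).
    The inverse of 3 mod 13 is 9 (since 3·9 = 27 = 2·13 + 1), so t ≡ 9·9 = 81 ≡ 3 (mod 13).
    Then x = 21 + 55·3 = 186, valid modulo lcm(55, 13) = 715: x ≡ 186 (mod 715).
Verify: 186 mod 11 = 10 ✓, 186 mod 5 = 1 ✓, 186 mod 13 = 4 ✓.

x ≡ 186 (mod 715).


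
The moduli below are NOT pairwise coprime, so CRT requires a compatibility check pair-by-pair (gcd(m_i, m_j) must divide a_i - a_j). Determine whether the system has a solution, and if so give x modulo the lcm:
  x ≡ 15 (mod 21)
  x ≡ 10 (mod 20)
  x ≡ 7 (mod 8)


Moduli 21, 20, 8 are not pairwise coprime, so CRT works modulo lcm(m_i) when all pairwise compatibility conditions hold.
Pairwise compatibility: gcd(m_i, m_j) must divide a_i - a_j for every pair.
Merge one congruence at a time:
  Start: x ≡ 15 (mod 21).
  Combine with x ≡ 10 (mod 20): gcd(21, 20) = 1; 10 - 15 = -5, which IS divisible by 1, so compatible.
    Write x = 15 + 21·t and substitute into x ≡ 10 (mod 20): 21·t ≡ 10 − 15 = -5 (mod 20).
    Reduce coefficients mod 20: 1·t ≡ 15 (mod 20).
    So t ≡ 15 (mod 20).
    Then x = 15 + 21·15 = 330, valid modulo lcm(21, 20) = 420: x ≡ 330 (mod 420).
  Combine with x ≡ 7 (mod 8): gcd(420, 8) = 4, and 7 - 330 = -323 is NOT divisible by 4.
    ⇒ system is inconsistent (no integer solution).

No solution (the system is inconsistent).


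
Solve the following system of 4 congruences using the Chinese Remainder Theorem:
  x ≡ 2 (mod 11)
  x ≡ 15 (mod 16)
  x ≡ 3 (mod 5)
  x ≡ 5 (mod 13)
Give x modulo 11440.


Product of moduli M = 11 · 16 · 5 · 13 = 11440.
Merge one congruence at a time:
  Start: x ≡ 2 (mod 11).
  Combine with x ≡ 15 (mod 16); new modulus lcm = 176.
    Write x = 2 + 11·t and substitute into x ≡ 15 (mod 16): 11·t ≡ 15 − 2 = 13 (mod 16).
    The inverse of 11 mod 16 is 3 (since 11·3 = 33 = 2·16 + 1), so t ≡ 3·13 = 39 ≡ 7 (mod 16).
    Then x = 2 + 11·7 = 79, valid modulo lcm(11, 16) = 176: x ≡ 79 (mod 176).
  Combine with x ≡ 3 (mod 5); new modulus lcm = 880.
    Write x = 79 + 176·t and substitute into x ≡ 3 (mod 5): 176·t ≡ 3 − 79 = -76 (mod 5).
    Reduce coefficients mod 5: 1·t ≡ 4 (mod 5).
    So t ≡ 4 (mod 5).
    Then x = 79 + 176·4 = 783, valid modulo lcm(176, 5) = 880: x ≡ 783 (mod 880).
  Combine with x ≡ 5 (mod 13); new modulus lcm = 11440.
    Write x = 783 + 880·t and substitute into x ≡ 5 (mod 13): 880·t ≡ 5 − 783 = -778 (mod 13).
    Reduce coefficients mod 13: 9·t ≡ 2 (mod 13).
    The inverse of 9 mod 13 is 3 (since 9·3 = 27 = 2·13 + 1), so t ≡ 3·2 = 6 ≡ 6 (mod 13).
    Then x = 783 + 880·6 = 6063, valid modulo lcm(880, 13) = 11440: x ≡ 6063 (mod 11440).
Verify against each original: 6063 mod 11 = 2, 6063 mod 16 = 15, 6063 mod 5 = 3, 6063 mod 13 = 5.

x ≡ 6063 (mod 11440).


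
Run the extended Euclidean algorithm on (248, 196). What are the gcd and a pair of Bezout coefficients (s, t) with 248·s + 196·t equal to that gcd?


Euclidean algorithm on (248, 196) — divide until remainder is 0:
  248 = 1 · 196 + 52
  196 = 3 · 52 + 40
  52 = 1 · 40 + 12
  40 = 3 · 12 + 4
  12 = 3 · 4 + 0
gcd(248, 196) = 4.
Track Bezout coefficients alongside the remainders: start with r₀ = 248 = a·1 + b·0 (s = 1, t = 0) and r₁ = 196 = a·0 + b·1 (s = 0, t = 1); each new remainder r_{k+1} = r_{k-1} − q_k·r_k inherits s_{k+1} = s_{k-1} − q_k·s_k, t_{k+1} = t_{k-1} − q_k·t_k, so r_k = a·s_k + b·t_k at every step:
  q = 1: r = 52, s = 1 − 1·0 = 1, t = 0 − 1·1 = -1  (check: 248·1 + 196·(-1) = 52)
  q = 3: r = 40, s = 0 − 3·1 = -3, t = 1 − 3·(-1) = 4  (check: 248·(-3) + 196·4 = 40)
  q = 1: r = 12, s = 1 − 1·(-3) = 4, t = -1 − 1·4 = -5  (check: 248·4 + 196·(-5) = 12)
  q = 3: r = 4, s = -3 − 3·4 = -15, t = 4 − 3·(-5) = 19  (check: 248·(-15) + 196·19 = 4)
The row with r = 4 (the gcd) gives the Bezout coefficients s = -15, t = 19.
Result: 248 · (-15) + 196 · (19) = 4.

gcd(248, 196) = 4; s = -15, t = 19 (check: 248·(-15) + 196·19 = 4).


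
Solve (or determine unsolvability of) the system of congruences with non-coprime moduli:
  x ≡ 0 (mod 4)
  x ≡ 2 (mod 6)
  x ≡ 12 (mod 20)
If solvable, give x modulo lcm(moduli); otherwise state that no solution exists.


Moduli 4, 6, 20 are not pairwise coprime, so CRT works modulo lcm(m_i) when all pairwise compatibility conditions hold.
Pairwise compatibility: gcd(m_i, m_j) must divide a_i - a_j for every pair.
Merge one congruence at a time:
  Start: x ≡ 0 (mod 4).
  Combine with x ≡ 2 (mod 6): gcd(4, 6) = 2; 2 - 0 = 2, which IS divisible by 2, so compatible.
    Write x = 0 + 4·t and substitute into x ≡ 2 (mod 6): 4·t ≡ 2 − 0 = 2 (mod 6).
    Divide the congruence (and modulus) by g = 2: 2·t ≡ 1 (mod 3).
    The inverse of 2 mod 3 is 2 (since 2·2 = 4 = 1·3 + 1), so t ≡ 2·1 = 2 ≡ 2 (mod 3).
    Then x = 0 + 4·2 = 8, valid modulo lcm(4, 6) = 12: x ≡ 8 (mod 12).
  Combine with x ≡ 12 (mod 20): gcd(12, 20) = 4; 12 - 8 = 4, which IS divisible by 4, so compatible.
    Write x = 8 + 12·t and substitute into x ≡ 12 (mod 20): 12·t ≡ 12 − 8 = 4 (mod 20).
    Divide the congruence (and modulus) by g = 4: 3·t ≡ 1 (mod 5).
    The inverse of 3 mod 5 is 2 (since 3·2 = 6 = 1·5 + 1), so t ≡ 2·1 = 2 ≡ 2 (mod 5).
    Then x = 8 + 12·2 = 32, valid modulo lcm(12, 20) = 60: x ≡ 32 (mod 60).
Verify: 32 mod 4 = 0, 32 mod 6 = 2, 32 mod 20 = 12.

x ≡ 32 (mod 60).


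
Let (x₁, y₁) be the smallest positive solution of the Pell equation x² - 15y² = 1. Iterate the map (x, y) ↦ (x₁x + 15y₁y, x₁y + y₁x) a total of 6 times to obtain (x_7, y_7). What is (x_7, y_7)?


Step 1: Find the fundamental solution (x₁, y₁) of x² - 15y² = 1.
  Expand √15 as a continued fraction. a₀ = ⌊√15⌋ = 3; iterate m_{k+1} = d_k·a_k − m_k, d_{k+1} = (15 − m_{k+1}²)/d_k, a_{k+1} = ⌊(a₀ + m_{k+1})/d_{k+1}⌋ (starting m₀ = 0, d₀ = 1), with convergents p_k = a_k·p_{k-1} + p_{k-2}, q_k = a_k·q_{k-1} + q_{k-2} (p₋₁ = 1, q₋₁ = 0):
  k = 0: a₀ = 3; p₀/q₀ = 3/1; p₀² − 15·q₀² = 9 − 15 = -6.
  k = 1: m = 3, d = 6, a = ⌊(3 + 3)/6⌋ = 1; p/q = (1·3 + 1)/(1·1 + 0) = 4/1; p² − 15·q² = 16 − 15 = 1.
  The first convergent with p² − 15·q² = 1 gives the fundamental solution (x₁, y₁) = (4, 1).
Step 2: Apply the recurrence (x_{n+1}, y_{n+1}) = (x₁x_n + 15y₁y_n, x₁y_n + y₁x_n) repeatedly.
  From (x_1, y_1) = (4, 1): x_2 = 4·4 + 15·1·1 = 31; y_2 = 4·1 + 1·4 = 8.
  From (x_2, y_2) = (31, 8): x_3 = 4·31 + 15·1·8 = 244; y_3 = 4·8 + 1·31 = 63.
  From (x_3, y_3) = (244, 63): x_4 = 4·244 + 15·1·63 = 1921; y_4 = 4·63 + 1·244 = 496.
  From (x_4, y_4) = (1921, 496): x_5 = 4·1921 + 15·1·496 = 15124; y_5 = 4·496 + 1·1921 = 3905.
  From (x_5, y_5) = (15124, 3905): x_6 = 4·15124 + 15·1·3905 = 119071; y_6 = 4·3905 + 1·15124 = 30744.
  From (x_6, y_6) = (119071, 30744): x_7 = 4·119071 + 15·1·30744 = 937444; y_7 = 4·30744 + 1·119071 = 242047.
Step 3: Verify x_7² - 15·y_7² = 878801253136 - 878801253135 = 1 (should be 1). ✓

(x_1, y_1) = (4, 1); (x_7, y_7) = (937444, 242047).


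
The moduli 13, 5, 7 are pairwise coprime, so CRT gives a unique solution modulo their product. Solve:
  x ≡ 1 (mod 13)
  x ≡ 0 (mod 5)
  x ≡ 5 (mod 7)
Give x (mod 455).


Moduli 13, 5, 7 are pairwise coprime; by CRT there is a unique solution modulo M = 13 · 5 · 7 = 455.
Solve pairwise, accumulating the modulus:
  Start with x ≡ 1 (mod 13).
  Combine with x ≡ 0 (mod 5): since gcd(13, 5) = 1, we get a unique residue mod 65.
    Write x = 1 + 13·t and substitute into x ≡ 0 (mod 5): 13·t ≡ 0 − 1 = -1 (mod 5).
    Reduce coefficients mod 5: 3·t ≡ 4 (mod 5).
    The inverse of 3 mod 5 is 2 (since 3·2 = 6 = 1·5 + 1), so t ≡ 2·4 = 8 ≡ 3 (mod 5).
    Then x = 1 + 13·3 = 40, valid modulo lcm(13, 5) = 65: x ≡ 40 (mod 65).
  Combine with x ≡ 5 (mod 7): since gcd(65, 7) = 1, we get a unique residue mod 455.
    Write x = 40 + 65·t and substitute into x ≡ 5 (mod 7): 65·t ≡ 5 − 40 = -35 (mod 7).
    Reduce coefficients mod 7: 2·t ≡ 0 (mod 7).
    The inverse of 2 mod 7 is 4 (since 2·4 = 8 = 1·7 + 1), so t ≡ 4·0 = 0 ≡ 0 (mod 7).
    Then x = 40 + 65·0 = 40, valid modulo lcm(65, 7) = 455: x ≡ 40 (mod 455).
Verify: 40 mod 13 = 1 ✓, 40 mod 5 = 0 ✓, 40 mod 7 = 5 ✓.

x ≡ 40 (mod 455).


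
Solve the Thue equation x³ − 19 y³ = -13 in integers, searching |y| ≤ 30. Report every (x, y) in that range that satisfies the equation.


The equation is x³ - 19y³ = -13. For fixed y, x³ = 19·y³ − 13, so a solution requires the RHS to be a perfect cube.
Strategy: iterate y from -30 to 30, compute RHS = 19·y³ − 13, and check whether it is a (positive or negative) perfect cube.
Check small values of y:
  y = 0: RHS = -13 is not a perfect cube.
  y = 1: RHS = 6 is not a perfect cube.
  y = -1: RHS = -32 is not a perfect cube.
  y = 2: RHS = 139 is not a perfect cube.
  y = -2: RHS = -165 is not a perfect cube.
  y = 3: RHS = 500 is not a perfect cube.
  y = -3: RHS = -526 is not a perfect cube.
Continuing the search up to |y| = 30 finds no solutions either.
No (x, y) in the scanned range satisfies the equation.

No integer solutions with |y| ≤ 30.
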